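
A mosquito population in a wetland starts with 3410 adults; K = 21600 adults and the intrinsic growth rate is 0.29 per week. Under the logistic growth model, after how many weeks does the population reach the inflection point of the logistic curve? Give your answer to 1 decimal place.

Logistic growth is fastest at N = K/2 = 10800.
A = (K − N₀)/N₀ = 5.3343. Set K/(1 + A·e^(−rt)) = K/2 → A·e^(−rt) = 1.
e^(−0.29t) = 1/5.3343 = 0.187466, so t = ln(5.3343)/0.29 = 1.6742/0.29 = 5.773.

5.8 weeks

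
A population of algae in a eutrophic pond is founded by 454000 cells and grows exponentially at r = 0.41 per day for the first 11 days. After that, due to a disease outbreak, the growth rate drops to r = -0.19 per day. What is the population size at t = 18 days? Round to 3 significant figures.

10900000 cells

Phase 1: N(11) = 454000·e^(0.41×11) = 454000·e^4.51 = 4.127851×10^7.
Phase 2 runs for 18 − 11 = 7 days at r = -0.19.
N(18) = 4.127851×10^7·e^(-0.19×7) = 4.127851×10^7·e^-1.33 = 1.091723×10^7.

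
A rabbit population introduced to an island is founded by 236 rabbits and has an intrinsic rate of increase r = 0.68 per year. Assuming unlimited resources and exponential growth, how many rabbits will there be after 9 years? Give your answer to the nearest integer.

N(t) = N₀·e^(rt) = 236 × e^(0.68×9) = 236 × e^6.12.
e^6.12 ≈ 454.86, so N ≈ 236 × 454.86 = 107348.

107348 rabbits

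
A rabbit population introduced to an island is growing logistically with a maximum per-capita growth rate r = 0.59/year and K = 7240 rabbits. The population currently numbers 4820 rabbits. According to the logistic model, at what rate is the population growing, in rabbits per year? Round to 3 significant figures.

dN/dt = rN(1 − N/K) = 0.59 × 4820 × (1 − 4820/7240).
1 − 4820/7240 = 0.33425; dN/dt = 0.59 × 4820 × 0.33425 = 950.55.

951 rabbits per year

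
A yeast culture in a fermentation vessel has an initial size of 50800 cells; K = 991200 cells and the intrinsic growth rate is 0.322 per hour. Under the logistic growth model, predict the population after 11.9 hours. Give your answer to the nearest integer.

707413 cells

A = (K − N₀)/N₀ = (991200 − 50800)/50800 = 18.512.
N(t) = K/(1 + A·e^(−rt)) = 991200/(1 + 18.512×e^(−0.322×11.9)).
e^(−3.832) = 0.021671; denominator = 1 + 18.512×0.021671 = 1.4012.
N = 991200/1.4012 = 707413.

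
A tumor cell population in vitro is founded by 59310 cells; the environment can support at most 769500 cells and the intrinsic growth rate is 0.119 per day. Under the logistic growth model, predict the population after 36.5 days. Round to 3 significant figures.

A = (K − N₀)/N₀ = (769500 − 59310)/59310 = 11.974.
N(t) = K/(1 + A·e^(−rt)) = 769500/(1 + 11.974×e^(−0.119×36.5)).
e^(−4.343) = 0.012991; denominator = 1 + 11.974×0.012991 = 1.1556.
N = 769500/1.1556 = 665913.

666000 cells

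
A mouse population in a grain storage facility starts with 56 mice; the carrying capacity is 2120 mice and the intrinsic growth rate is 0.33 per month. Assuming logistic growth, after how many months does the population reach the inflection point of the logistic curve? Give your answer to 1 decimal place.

10.9 months

Logistic growth is fastest at N = K/2 = 1060.
A = (K − N₀)/N₀ = 36.857. Set K/(1 + A·e^(−rt)) = K/2 → A·e^(−rt) = 1.
e^(−0.33t) = 1/36.857 = 0.0271318, so t = ln(36.857)/0.33 = 3.607/0.33 = 10.93.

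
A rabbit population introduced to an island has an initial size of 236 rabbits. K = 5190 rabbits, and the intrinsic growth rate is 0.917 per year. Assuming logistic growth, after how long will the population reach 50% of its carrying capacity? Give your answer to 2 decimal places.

A = (K − N₀)/N₀ = (5190 − 236)/236 = 20.992.
Solve 5190/(1 + 20.992·e^(−0.917t)) = 2595: 1 + 20.992·e^(−0.917t) = 2, so e^(−0.917t) = 0.0476383.
−0.917·t = ln(0.0476383) = -3.0441, so t = 3.0441/0.917 = 3.3196.

3.32 years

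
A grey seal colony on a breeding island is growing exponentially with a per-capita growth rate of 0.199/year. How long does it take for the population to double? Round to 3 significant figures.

Doubling time t_d = ln(2)/r = 0.6931/0.199 = 3.4832.

3.48 years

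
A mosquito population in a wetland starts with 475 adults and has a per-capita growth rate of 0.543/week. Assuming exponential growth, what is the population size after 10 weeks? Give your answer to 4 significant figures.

108400 adults

N(t) = N₀·e^(rt) = 475 × e^(0.543×10) = 475 × e^5.43.
e^5.43 ≈ 228.15, so N ≈ 475 × 228.15 = 108371.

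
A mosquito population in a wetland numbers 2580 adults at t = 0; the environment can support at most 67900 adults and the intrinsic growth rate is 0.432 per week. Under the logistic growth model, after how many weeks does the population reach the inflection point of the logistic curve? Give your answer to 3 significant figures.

7.48 weeks

Logistic growth is fastest at N = K/2 = 33950.
A = (K − N₀)/N₀ = 25.318. Set K/(1 + A·e^(−rt)) = K/2 → A·e^(−rt) = 1.
e^(−0.432t) = 1/25.318 = 0.0394979, so t = ln(25.318)/0.432 = 3.2315/0.432 = 7.4803.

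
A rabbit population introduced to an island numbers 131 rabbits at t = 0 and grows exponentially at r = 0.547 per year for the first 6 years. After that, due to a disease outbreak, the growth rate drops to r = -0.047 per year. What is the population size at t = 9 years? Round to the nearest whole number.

3030 rabbits

Phase 1: N(6) = 131·e^(0.547×6) = 131·e^3.282 = 3488.4.
Phase 2 runs for 9 − 6 = 3 years at r = -0.047.
N(9) = 3488.4·e^(-0.047×3) = 3488.4·e^-0.141 = 3029.63.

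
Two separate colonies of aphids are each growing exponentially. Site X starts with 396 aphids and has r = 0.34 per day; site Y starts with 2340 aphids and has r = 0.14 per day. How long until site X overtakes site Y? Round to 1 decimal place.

Set 396·e^(0.34t) = 2340·e^(0.14t).
e^((0.34 − 0.14)t) = 2340/396 → e^(0.2·t) = 5.9091.
0.2·t = ln(5.9091) = 1.7765, so t = 1.7765/0.2 = 8.8825.

8.9 days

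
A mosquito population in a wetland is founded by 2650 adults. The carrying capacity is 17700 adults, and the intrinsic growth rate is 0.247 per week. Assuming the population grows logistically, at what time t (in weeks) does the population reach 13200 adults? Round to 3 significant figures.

A = (K − N₀)/N₀ = (17700 − 2650)/2650 = 5.6792.
Solve 17700/(1 + 5.6792·e^(−0.247t)) = 13200: 1 + 5.6792·e^(−0.247t) = 1.3409, so e^(−0.247t) = 0.0600272.
−0.247·t = ln(0.0600272) = -2.813, so t = 2.813/0.247 = 11.388.

11.4 weeks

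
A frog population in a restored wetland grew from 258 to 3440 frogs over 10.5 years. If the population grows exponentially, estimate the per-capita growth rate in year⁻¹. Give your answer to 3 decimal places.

From N(t) = N₀·e^(rt): e^(r·10.5) = 3440/258 = 13.333.
r·10.5 = ln(13.333) = 2.5903, so r = 2.5903/10.5 = 0.24669.

0.247 per year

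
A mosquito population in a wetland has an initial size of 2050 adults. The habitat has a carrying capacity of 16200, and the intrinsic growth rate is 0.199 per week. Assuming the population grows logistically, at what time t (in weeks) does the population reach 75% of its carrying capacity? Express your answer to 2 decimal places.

15.23 weeks

A = (K − N₀)/N₀ = (16200 − 2050)/2050 = 6.9024.
Solve 16200/(1 + 6.9024·e^(−0.199t)) = 12150: 1 + 6.9024·e^(−0.199t) = 1.3333, so e^(−0.199t) = 0.0482921.
−0.199·t = ln(0.0482921) = -3.0305, so t = 3.0305/0.199 = 15.229.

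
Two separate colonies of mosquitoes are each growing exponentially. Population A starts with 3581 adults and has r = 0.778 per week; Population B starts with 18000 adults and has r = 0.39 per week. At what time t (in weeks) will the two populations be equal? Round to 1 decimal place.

Set 3581·e^(0.778t) = 18000·e^(0.39t).
e^((0.778 − 0.39)t) = 18000/3581 → e^(0.388·t) = 5.0265.
0.388·t = ln(5.0265) = 1.6147, so t = 1.6147/0.388 = 4.1617.

4.2 weeks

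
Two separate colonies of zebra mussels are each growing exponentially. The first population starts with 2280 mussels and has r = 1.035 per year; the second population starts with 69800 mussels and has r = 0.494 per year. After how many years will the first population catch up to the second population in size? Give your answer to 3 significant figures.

Set 2280·e^(1.035t) = 69800·e^(0.494t).
e^((1.035 − 0.494)t) = 69800/2280 → e^(0.541·t) = 30.614.
0.541·t = ln(30.614) = 3.4215, so t = 3.4215/0.541 = 6.3243.

6.32 years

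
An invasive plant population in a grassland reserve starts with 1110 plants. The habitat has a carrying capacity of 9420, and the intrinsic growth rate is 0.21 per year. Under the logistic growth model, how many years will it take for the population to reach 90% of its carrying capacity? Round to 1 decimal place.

20.0 years

A = (K − N₀)/N₀ = (9420 − 1110)/1110 = 7.4865.
Solve 9420/(1 + 7.4865·e^(−0.21t)) = 8478: 1 + 7.4865·e^(−0.21t) = 1.1111, so e^(−0.21t) = 0.0148416.
−0.21·t = ln(0.0148416) = -4.2103, so t = 4.2103/0.21 = 20.049.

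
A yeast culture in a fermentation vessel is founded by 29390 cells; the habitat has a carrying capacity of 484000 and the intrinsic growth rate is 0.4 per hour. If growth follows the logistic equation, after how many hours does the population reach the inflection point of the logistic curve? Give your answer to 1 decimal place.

6.8 hours

Logistic growth is fastest at N = K/2 = 242000.
A = (K − N₀)/N₀ = 15.468. Set K/(1 + A·e^(−rt)) = K/2 → A·e^(−rt) = 1.
e^(−0.4t) = 1/15.468 = 0.0646488, so t = ln(15.468)/0.4 = 2.7388/0.4 = 6.847.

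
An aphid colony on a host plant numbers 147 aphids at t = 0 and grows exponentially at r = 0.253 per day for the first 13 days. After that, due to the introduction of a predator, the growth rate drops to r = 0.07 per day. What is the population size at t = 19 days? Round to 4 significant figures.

Phase 1: N(13) = 147·e^(0.253×13) = 147·e^3.289 = 3941.96.
Phase 2 runs for 19 − 13 = 6 days at r = 0.07.
N(19) = 3941.96·e^(0.07×6) = 3941.96·e^0.42 = 5999.51.

6000 aphids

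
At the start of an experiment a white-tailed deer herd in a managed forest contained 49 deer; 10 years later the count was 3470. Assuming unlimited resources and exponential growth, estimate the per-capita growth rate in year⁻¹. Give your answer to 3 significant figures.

0.426 per year

From N(t) = N₀·e^(rt): e^(r·10) = 3470/49 = 70.816.
r·10 = ln(70.816) = 4.2601, so r = 4.2601/10 = 0.42601.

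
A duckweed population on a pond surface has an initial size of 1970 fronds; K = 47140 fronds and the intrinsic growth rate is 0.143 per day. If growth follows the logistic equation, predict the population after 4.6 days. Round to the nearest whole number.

A = (K − N₀)/N₀ = (47140 − 1970)/1970 = 22.929.
N(t) = K/(1 + A·e^(−rt)) = 47140/(1 + 22.929×e^(−0.143×4.6)).
e^(−0.6578) = 0.51799; denominator = 1 + 22.929×0.51799 = 12.877.
N = 47140/12.877 = 3660.8.

3661 fronds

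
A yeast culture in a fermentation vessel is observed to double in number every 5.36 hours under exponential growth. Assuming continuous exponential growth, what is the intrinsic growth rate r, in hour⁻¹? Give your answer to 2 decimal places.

r = ln(2)/t_d = 0.6931/5.36 = 0.12932.

0.13 per hour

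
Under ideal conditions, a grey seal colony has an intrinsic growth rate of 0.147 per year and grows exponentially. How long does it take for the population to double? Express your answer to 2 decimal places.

4.72 years

Doubling time t_d = ln(2)/r = 0.6931/0.147 = 4.7153.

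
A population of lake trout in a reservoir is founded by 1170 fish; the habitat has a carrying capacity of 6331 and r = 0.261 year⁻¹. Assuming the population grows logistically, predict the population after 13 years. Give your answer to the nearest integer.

A = (K − N₀)/N₀ = (6331 − 1170)/1170 = 4.4111.
N(t) = K/(1 + A·e^(−rt)) = 6331/(1 + 4.4111×e^(−0.261×13)).
e^(−3.393) = 0.033608; denominator = 1 + 4.4111×0.033608 = 1.1482.
N = 6331/1.1482 = 5513.62.

5514 fish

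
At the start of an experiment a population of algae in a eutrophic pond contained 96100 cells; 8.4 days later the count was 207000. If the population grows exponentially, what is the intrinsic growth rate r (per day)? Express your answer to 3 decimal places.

0.091 per day

From N(t) = N₀·e^(rt): e^(r·8.4) = 207000/96100 = 2.154.
r·8.4 = ln(2.154) = 0.76733, so r = 0.76733/8.4 = 0.091349.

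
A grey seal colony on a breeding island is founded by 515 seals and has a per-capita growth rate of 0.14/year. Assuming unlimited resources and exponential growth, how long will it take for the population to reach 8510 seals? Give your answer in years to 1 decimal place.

20.0 years

Set N₀·e^(rt) = 8510: e^(0.14·t) = 8510/515 = 16.524.
0.14·t = ln(16.524) = 2.8048, so t = 2.8048/0.14 = 20.035.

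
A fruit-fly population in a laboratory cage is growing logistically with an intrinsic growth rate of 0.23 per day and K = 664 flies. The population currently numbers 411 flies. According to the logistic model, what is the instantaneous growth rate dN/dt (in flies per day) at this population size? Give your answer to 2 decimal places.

dN/dt = rN(1 − N/K) = 0.23 × 411 × (1 − 411/664).
1 − 411/664 = 0.38102; dN/dt = 0.23 × 411 × 0.38102 = 36.018.

36.02 flies per day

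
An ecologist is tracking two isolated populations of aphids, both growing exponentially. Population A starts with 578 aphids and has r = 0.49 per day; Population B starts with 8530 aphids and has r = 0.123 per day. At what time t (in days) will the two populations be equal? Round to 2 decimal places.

Set 578·e^(0.49t) = 8530·e^(0.123t).
e^((0.49 − 0.123)t) = 8530/578 → e^(0.367·t) = 14.758.
0.367·t = ln(14.758) = 2.6918, so t = 2.6918/0.367 = 7.3345.

7.33 days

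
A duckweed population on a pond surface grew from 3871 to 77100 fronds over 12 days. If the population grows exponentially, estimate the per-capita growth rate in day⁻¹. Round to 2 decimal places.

From N(t) = N₀·e^(rt): e^(r·12) = 77100/3871 = 19.917.
r·12 = ln(19.917) = 2.9916, so r = 2.9916/12 = 0.2493.

0.25 per day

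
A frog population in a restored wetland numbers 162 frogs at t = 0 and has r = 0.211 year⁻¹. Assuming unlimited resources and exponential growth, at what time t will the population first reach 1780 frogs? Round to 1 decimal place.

11.4 years

Set N₀·e^(rt) = 1780: e^(0.211·t) = 1780/162 = 10.988.
0.211·t = ln(10.988) = 2.3968, so t = 2.3968/0.211 = 11.359.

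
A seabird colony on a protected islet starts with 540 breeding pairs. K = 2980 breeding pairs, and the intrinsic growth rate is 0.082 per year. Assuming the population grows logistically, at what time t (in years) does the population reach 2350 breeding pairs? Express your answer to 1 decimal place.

34.4 years

A = (K − N₀)/N₀ = (2980 − 540)/540 = 4.5185.
Solve 2980/(1 + 4.5185·e^(−0.082t)) = 2350: 1 + 4.5185·e^(−0.082t) = 1.2681, so e^(−0.082t) = 0.0593303.
−0.082·t = ln(0.0593303) = -2.8246, so t = 2.8246/0.082 = 34.447.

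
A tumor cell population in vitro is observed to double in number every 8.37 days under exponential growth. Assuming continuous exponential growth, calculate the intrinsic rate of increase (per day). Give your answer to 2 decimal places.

0.08 per day

r = ln(2)/t_d = 0.6931/8.37 = 0.082813.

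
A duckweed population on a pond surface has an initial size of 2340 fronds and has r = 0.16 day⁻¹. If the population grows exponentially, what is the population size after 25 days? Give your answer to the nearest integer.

127760 fronds

N(t) = N₀·e^(rt) = 2340 × e^(0.16×25) = 2340 × e^4.
e^4 ≈ 54.598, so N ≈ 2340 × 54.598 = 127760.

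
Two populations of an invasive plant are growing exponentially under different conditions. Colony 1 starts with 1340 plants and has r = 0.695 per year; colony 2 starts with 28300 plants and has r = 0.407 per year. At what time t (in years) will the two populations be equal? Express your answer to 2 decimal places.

Set 1340·e^(0.695t) = 28300·e^(0.407t).
e^((0.695 − 0.407)t) = 28300/1340 → e^(0.288·t) = 21.119.
0.288·t = ln(21.119) = 3.0502, so t = 3.0502/0.288 = 10.591.

10.59 years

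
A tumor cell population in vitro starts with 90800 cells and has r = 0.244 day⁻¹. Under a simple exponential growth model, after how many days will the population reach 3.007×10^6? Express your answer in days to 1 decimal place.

Set N₀·e^(rt) = 3.007×10^6: e^(0.244·t) = 3.007×10^6/90800 = 33.117.
0.244·t = ln(33.117) = 3.5, so t = 3.5/0.244 = 14.344.

14.3 days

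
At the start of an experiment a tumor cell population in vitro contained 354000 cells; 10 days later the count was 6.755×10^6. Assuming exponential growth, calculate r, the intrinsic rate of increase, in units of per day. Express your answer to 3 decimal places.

From N(t) = N₀·e^(rt): e^(r·10) = 6.755×10^6/354000 = 19.082.
r·10 = ln(19.082) = 2.9487, so r = 2.9487/10 = 0.29487.

0.295 per day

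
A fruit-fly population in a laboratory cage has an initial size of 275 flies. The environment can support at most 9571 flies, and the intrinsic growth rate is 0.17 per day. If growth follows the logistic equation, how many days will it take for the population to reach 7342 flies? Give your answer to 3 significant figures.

A = (K − N₀)/N₀ = (9571 − 275)/275 = 33.804.
Solve 9571/(1 + 33.804·e^(−0.17t)) = 7342: 1 + 33.804·e^(−0.17t) = 1.3036, so e^(−0.17t) = 0.00898116.
−0.17·t = ln(0.00898116) = -4.7126, so t = 4.7126/0.17 = 27.721.

27.7 days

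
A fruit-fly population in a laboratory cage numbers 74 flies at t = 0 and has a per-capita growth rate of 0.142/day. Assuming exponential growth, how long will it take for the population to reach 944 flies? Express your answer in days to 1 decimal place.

Set N₀·e^(rt) = 944: e^(0.142·t) = 944/74 = 12.757.
0.142·t = ln(12.757) = 2.5461, so t = 2.5461/0.142 = 17.93.

17.9 days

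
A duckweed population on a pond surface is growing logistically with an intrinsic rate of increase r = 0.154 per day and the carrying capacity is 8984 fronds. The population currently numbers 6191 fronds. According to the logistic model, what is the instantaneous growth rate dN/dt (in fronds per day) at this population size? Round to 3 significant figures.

296 fronds per day

dN/dt = rN(1 − N/K) = 0.154 × 6191 × (1 − 6191/8984).
1 − 6191/8984 = 0.31089; dN/dt = 0.154 × 6191 × 0.31089 = 296.4.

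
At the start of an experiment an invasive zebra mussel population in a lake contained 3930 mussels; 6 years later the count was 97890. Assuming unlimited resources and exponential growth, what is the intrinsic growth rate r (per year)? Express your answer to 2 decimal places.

0.54 per year

From N(t) = N₀·e^(rt): e^(r·6) = 97890/3930 = 24.908.
r·6 = ln(24.908) = 3.2152, so r = 3.2152/6 = 0.53587.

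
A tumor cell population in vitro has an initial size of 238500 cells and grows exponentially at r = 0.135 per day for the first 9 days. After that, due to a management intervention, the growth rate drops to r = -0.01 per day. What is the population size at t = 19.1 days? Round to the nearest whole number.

Phase 1: N(9) = 238500·e^(0.135×9) = 238500·e^1.215 = 803815.
Phase 2 runs for 19.1 − 9 = 10.1 days at r = -0.01.
N(19.1) = 803815·e^(-0.01×10.1) = 803815·e^-0.101 = 726595.

726595 cells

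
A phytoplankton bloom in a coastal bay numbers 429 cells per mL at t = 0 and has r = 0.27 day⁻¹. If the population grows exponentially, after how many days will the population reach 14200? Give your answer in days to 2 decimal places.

12.96 days

Set N₀·e^(rt) = 14200: e^(0.27·t) = 14200/429 = 33.1.
0.27·t = ln(33.1) = 3.4995, so t = 3.4995/0.27 = 12.961.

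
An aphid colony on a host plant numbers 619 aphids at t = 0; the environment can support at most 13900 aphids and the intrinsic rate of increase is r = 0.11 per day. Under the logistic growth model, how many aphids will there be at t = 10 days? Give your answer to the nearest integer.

A = (K − N₀)/N₀ = (13900 − 619)/619 = 21.456.
N(t) = K/(1 + A·e^(−rt)) = 13900/(1 + 21.456×e^(−0.11×10)).
e^(−1.1) = 0.33287; denominator = 1 + 21.456×0.33287 = 8.1419.
N = 13900/8.1419 = 1707.21.

1707 aphids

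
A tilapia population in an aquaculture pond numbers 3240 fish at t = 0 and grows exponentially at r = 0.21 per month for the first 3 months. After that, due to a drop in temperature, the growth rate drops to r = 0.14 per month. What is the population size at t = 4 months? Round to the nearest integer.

Phase 1: N(3) = 3240·e^(0.21×3) = 3240·e^0.63 = 6083.46.
Phase 2 runs for 4 − 3 = 1 months at r = 0.14.
N(4) = 6083.46·e^(0.14×1) = 6083.46·e^0.14 = 6997.64.

6998 fish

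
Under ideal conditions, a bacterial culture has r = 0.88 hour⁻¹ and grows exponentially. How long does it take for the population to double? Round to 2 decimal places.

Doubling time t_d = ln(2)/r = 0.6931/0.88 = 0.78767.

0.79 hours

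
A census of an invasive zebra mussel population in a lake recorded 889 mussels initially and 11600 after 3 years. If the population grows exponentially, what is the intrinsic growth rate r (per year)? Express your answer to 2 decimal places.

0.86 per year

From N(t) = N₀·e^(rt): e^(r·3) = 11600/889 = 13.048.
r·3 = ln(13.048) = 2.5687, so r = 2.5687/3 = 0.85622.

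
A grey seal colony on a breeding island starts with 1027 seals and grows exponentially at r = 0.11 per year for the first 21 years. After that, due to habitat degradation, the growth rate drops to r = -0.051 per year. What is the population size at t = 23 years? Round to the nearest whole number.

Phase 1: N(21) = 1027·e^(0.11×21) = 1027·e^2.31 = 10346.4.
Phase 2 runs for 23 − 21 = 2 years at r = -0.051.
N(23) = 10346.4·e^(-0.051×2) = 10346.4·e^-0.102 = 9343.14.

9343 seals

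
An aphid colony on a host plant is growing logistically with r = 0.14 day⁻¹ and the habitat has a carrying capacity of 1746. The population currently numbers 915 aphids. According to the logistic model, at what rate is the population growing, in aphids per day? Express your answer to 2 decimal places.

60.97 aphids per day

dN/dt = rN(1 − N/K) = 0.14 × 915 × (1 − 915/1746).
1 − 915/1746 = 0.47595; dN/dt = 0.14 × 915 × 0.47595 = 60.969.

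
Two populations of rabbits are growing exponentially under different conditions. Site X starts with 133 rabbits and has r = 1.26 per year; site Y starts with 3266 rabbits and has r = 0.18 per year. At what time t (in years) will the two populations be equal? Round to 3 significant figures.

2.96 years

Set 133·e^(1.26t) = 3266·e^(0.18t).
e^((1.26 − 0.18)t) = 3266/133 → e^(1.08·t) = 24.556.
1.08·t = ln(24.556) = 3.201, so t = 3.201/1.08 = 2.9639.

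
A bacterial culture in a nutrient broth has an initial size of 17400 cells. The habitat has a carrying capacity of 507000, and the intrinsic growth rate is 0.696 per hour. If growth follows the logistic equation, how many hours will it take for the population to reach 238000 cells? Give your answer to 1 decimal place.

A = (K − N₀)/N₀ = (507000 − 17400)/17400 = 28.138.
Solve 507000/(1 + 28.138·e^(−0.696t)) = 238000: 1 + 28.138·e^(−0.696t) = 2.1303, so e^(−0.696t) = 0.0401683.
−0.696·t = ln(0.0401683) = -3.2147, so t = 3.2147/0.696 = 4.6188.

4.6 hours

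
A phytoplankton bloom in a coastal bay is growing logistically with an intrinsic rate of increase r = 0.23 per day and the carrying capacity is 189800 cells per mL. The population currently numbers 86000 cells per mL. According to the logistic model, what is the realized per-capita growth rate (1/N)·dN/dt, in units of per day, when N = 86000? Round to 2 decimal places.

(1/N)·dN/dt = r(1 − N/K) = 0.23 × (1 − 86000/189800).
= 0.23 × 0.54689 = 0.12579.

0.13 per day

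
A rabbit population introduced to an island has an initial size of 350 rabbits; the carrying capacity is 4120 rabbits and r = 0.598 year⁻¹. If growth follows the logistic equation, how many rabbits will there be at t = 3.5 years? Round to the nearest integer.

A = (K − N₀)/N₀ = (4120 − 350)/350 = 10.771.
N(t) = K/(1 + A·e^(−rt)) = 4120/(1 + 10.771×e^(−0.598×3.5)).
e^(−2.093) = 0.12332; denominator = 1 + 10.771×0.12332 = 2.3283.
N = 4120/2.3283 = 1769.53.

1770 rabbits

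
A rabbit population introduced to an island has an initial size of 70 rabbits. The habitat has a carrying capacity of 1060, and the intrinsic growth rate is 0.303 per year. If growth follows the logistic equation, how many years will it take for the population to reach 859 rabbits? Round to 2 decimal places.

A = (K − N₀)/N₀ = (1060 − 70)/70 = 14.143.
Solve 1060/(1 + 14.143·e^(−0.303t)) = 859: 1 + 14.143·e^(−0.303t) = 1.234, so e^(−0.303t) = 0.016545.
−0.303·t = ln(0.016545) = -4.1017, so t = 4.1017/0.303 = 13.537.

13.54 years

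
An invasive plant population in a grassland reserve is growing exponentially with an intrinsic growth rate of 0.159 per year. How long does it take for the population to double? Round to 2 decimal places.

Doubling time t_d = ln(2)/r = 0.6931/0.159 = 4.3594.

4.36 years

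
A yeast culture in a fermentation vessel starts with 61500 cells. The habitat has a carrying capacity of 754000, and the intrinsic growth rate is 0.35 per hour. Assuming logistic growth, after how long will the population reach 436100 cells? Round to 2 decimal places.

A = (K − N₀)/N₀ = (754000 − 61500)/61500 = 11.26.
Solve 754000/(1 + 11.26·e^(−0.35t)) = 436100: 1 + 11.26·e^(−0.35t) = 1.729, so e^(−0.35t) = 0.0647381.
−0.35·t = ln(0.0647381) = -2.7374, so t = 2.7374/0.35 = 7.8212.

7.82 hours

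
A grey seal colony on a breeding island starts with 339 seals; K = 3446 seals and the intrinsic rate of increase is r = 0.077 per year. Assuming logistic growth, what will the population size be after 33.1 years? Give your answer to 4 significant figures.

A = (K − N₀)/N₀ = (3446 − 339)/339 = 9.1652.
N(t) = K/(1 + A·e^(−rt)) = 3446/(1 + 9.1652×e^(−0.077×33.1)).
e^(−2.549) = 0.078183; denominator = 1 + 9.1652×0.078183 = 1.7166.
N = 3446/1.7166 = 2007.5.

2007 seals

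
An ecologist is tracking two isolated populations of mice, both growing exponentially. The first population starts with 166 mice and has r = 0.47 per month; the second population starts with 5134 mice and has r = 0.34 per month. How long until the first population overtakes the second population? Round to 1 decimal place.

26.4 months

Set 166·e^(0.47t) = 5134·e^(0.34t).
e^((0.47 − 0.34)t) = 5134/166 → e^(0.13·t) = 30.928.
0.13·t = ln(30.928) = 3.4317, so t = 3.4317/0.13 = 26.397.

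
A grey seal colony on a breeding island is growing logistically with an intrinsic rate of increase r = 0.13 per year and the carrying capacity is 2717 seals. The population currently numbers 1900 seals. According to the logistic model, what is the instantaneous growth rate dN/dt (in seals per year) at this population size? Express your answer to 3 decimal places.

dN/dt = rN(1 − N/K) = 0.13 × 1900 × (1 − 1900/2717).
1 − 1900/2717 = 0.3007; dN/dt = 0.13 × 1900 × 0.3007 = 74.273.

74.273 seals per year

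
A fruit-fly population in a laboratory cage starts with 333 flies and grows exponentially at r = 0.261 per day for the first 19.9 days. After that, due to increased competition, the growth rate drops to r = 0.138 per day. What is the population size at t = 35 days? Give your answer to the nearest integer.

Phase 1: N(19.9) = 333·e^(0.261×19.9) = 333·e^5.194 = 59996.6.
Phase 2 runs for 35 − 19.9 = 15.1 days at r = 0.138.
N(35) = 59996.6·e^(0.138×15.1) = 59996.6·e^2.084 = 482069.

482069 flies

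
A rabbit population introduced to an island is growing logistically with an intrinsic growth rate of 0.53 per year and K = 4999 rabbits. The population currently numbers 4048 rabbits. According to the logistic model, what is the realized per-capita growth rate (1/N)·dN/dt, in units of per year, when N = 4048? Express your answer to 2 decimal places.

(1/N)·dN/dt = r(1 − N/K) = 0.53 × (1 − 4048/4999).
= 0.53 × 0.19024 = 0.10083.

0.10 per year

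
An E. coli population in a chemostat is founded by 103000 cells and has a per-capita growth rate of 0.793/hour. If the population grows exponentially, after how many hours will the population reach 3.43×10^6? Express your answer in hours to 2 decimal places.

4.42 hours

Set N₀·e^(rt) = 3.43×10^6: e^(0.793·t) = 3.43×10^6/103000 = 33.301.
0.793·t = ln(33.301) = 3.5056, so t = 3.5056/0.793 = 4.4207.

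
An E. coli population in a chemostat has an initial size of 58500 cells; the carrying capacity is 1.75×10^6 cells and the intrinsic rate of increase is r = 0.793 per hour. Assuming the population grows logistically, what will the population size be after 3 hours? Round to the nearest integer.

A = (K − N₀)/N₀ = (1.75×10^6 − 58500)/58500 = 28.915.
N(t) = K/(1 + A·e^(−rt)) = 1.75×10^6/(1 + 28.915×e^(−0.793×3)).
e^(−2.379) = 0.092643; denominator = 1 + 28.915×0.092643 = 3.6787.
N = 1.75×10^6/3.6787 = 475707.

475707 cells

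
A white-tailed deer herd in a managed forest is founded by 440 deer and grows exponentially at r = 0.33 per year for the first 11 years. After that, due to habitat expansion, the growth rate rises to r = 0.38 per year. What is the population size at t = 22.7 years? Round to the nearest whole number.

Phase 1: N(11) = 440·e^(0.33×11) = 440·e^3.63 = 16593.6.
Phase 2 runs for 22.7 − 11 = 11.7 years at r = 0.38.
N(22.7) = 16593.6·e^(0.38×11.7) = 16593.6·e^4.446 = 1.415191×10^6.

1415191 deer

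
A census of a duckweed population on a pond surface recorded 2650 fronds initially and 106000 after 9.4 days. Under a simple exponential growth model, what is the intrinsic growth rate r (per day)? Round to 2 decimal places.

From N(t) = N₀·e^(rt): e^(r·9.4) = 106000/2650 = 40.
r·9.4 = ln(40) = 3.6889, so r = 3.6889/9.4 = 0.39243.

0.39 per day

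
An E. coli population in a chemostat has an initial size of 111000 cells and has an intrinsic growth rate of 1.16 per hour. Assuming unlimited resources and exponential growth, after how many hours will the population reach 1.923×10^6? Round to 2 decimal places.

Set N₀·e^(rt) = 1.923×10^6: e^(1.16·t) = 1.923×10^6/111000 = 17.324.
1.16·t = ln(17.324) = 2.8521, so t = 2.8521/1.16 = 2.4587.

2.46 hours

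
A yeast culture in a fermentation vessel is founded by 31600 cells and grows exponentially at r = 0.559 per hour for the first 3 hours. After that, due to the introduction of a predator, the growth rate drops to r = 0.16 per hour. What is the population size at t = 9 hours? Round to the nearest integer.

Phase 1: N(3) = 31600·e^(0.559×3) = 31600·e^1.677 = 169044.
Phase 2 runs for 9 − 3 = 6 hours at r = 0.16.
N(9) = 169044·e^(0.16×6) = 169044·e^0.96 = 441491.

441491 cells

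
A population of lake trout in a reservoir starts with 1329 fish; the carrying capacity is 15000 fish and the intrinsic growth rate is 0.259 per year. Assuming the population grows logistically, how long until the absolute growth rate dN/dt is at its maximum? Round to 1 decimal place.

Logistic growth is fastest at N = K/2 = 7500.
A = (K − N₀)/N₀ = 10.287. Set K/(1 + A·e^(−rt)) = K/2 → A·e^(−rt) = 1.
e^(−0.259t) = 1/10.287 = 0.0972131, so t = ln(10.287)/0.259 = 2.3309/0.259 = 8.9994.

9.0 years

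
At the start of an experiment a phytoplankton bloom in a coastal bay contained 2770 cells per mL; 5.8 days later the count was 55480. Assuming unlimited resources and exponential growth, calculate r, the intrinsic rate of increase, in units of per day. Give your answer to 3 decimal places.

0.517 per day

From N(t) = N₀·e^(rt): e^(r·5.8) = 55480/2770 = 20.029.
r·5.8 = ln(20.029) = 2.9972, so r = 2.9972/5.8 = 0.51675.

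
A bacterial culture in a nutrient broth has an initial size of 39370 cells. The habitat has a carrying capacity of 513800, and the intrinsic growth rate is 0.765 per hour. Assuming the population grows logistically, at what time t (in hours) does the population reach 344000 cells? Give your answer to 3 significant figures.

4.18 hours

A = (K − N₀)/N₀ = (513800 − 39370)/39370 = 12.051.
Solve 513800/(1 + 12.051·e^(−0.765t)) = 344000: 1 + 12.051·e^(−0.765t) = 1.4936, so e^(−0.765t) = 0.0409612.
−0.765·t = ln(0.0409612) = -3.1951, so t = 3.1951/0.765 = 4.1766.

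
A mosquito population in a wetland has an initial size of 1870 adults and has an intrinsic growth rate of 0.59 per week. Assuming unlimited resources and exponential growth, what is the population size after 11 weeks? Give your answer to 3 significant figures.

N(t) = N₀·e^(rt) = 1870 × e^(0.59×11) = 1870 × e^6.49.
e^6.49 ≈ 658.52, so N ≈ 1870 × 658.52 = 1.231439×10^6.

1230000 adults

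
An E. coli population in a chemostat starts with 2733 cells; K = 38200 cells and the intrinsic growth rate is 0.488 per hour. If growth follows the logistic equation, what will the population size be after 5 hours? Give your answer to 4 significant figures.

A = (K − N₀)/N₀ = (38200 − 2733)/2733 = 12.977.
N(t) = K/(1 + A·e^(−rt)) = 38200/(1 + 12.977×e^(−0.488×5)).
e^(−2.44) = 0.087161; denominator = 1 + 12.977×0.087161 = 2.1311.
N = 38200/2.1311 = 17924.9.

17920 cells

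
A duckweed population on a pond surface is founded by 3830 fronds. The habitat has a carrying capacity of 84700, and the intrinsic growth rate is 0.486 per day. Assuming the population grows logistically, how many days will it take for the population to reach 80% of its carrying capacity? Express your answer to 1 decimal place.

9.1 days

A = (K − N₀)/N₀ = (84700 − 3830)/3830 = 21.115.
Solve 84700/(1 + 21.115·e^(−0.486t)) = 67760: 1 + 21.115·e^(−0.486t) = 1.25, so e^(−0.486t) = 0.01184.
−0.486·t = ln(0.01184) = -4.4363, so t = 4.4363/0.486 = 9.1281.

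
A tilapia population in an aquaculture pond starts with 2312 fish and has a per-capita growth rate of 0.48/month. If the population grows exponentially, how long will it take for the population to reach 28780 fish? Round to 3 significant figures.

Set N₀·e^(rt) = 28780: e^(0.48·t) = 28780/2312 = 12.448.
0.48·t = ln(12.448) = 2.5216, so t = 2.5216/0.48 = 5.2533.

5.25 months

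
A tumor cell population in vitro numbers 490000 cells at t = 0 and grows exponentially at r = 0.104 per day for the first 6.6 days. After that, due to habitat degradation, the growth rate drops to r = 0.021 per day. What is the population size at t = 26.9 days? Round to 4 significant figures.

Phase 1: N(6.6) = 490000·e^(0.104×6.6) = 490000·e^0.6864 = 973410.
Phase 2 runs for 26.9 − 6.6 = 20.3 days at r = 0.021.
N(26.9) = 973410·e^(0.021×20.3) = 973410·e^0.4263 = 1.490855×10^6.

1491000 cells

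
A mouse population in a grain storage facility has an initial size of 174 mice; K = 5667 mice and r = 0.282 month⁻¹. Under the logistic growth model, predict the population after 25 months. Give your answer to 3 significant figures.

A = (K − N₀)/N₀ = (5667 − 174)/174 = 31.569.
N(t) = K/(1 + A·e^(−rt)) = 5667/(1 + 31.569×e^(−0.282×25)).
e^(−7.05) = 0.00086741; denominator = 1 + 31.569×0.00086741 = 1.0274.
N = 5667/1.0274 = 5515.96.

5520 mice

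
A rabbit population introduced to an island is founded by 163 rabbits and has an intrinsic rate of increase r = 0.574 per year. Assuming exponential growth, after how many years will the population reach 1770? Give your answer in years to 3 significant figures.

4.16 years

Set N₀·e^(rt) = 1770: e^(0.574·t) = 1770/163 = 10.859.
0.574·t = ln(10.859) = 2.385, so t = 2.385/0.574 = 4.155.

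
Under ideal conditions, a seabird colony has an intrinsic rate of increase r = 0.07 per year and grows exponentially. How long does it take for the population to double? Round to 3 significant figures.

Doubling time t_d = ln(2)/r = 0.6931/0.07 = 9.9021.

9.90 years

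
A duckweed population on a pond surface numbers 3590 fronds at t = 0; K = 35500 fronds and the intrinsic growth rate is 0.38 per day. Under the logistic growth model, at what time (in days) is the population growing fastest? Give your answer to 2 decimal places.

5.75 days

Logistic growth is fastest at N = K/2 = 17750.
A = (K − N₀)/N₀ = 8.8886. Set K/(1 + A·e^(−rt)) = K/2 → A·e^(−rt) = 1.
e^(−0.38t) = 1/8.8886 = 0.112504, so t = ln(8.8886)/0.38 = 2.1848/0.38 = 5.7494.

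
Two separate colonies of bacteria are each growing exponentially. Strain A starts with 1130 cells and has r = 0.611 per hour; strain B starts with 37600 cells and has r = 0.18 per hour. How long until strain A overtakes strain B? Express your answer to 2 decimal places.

8.13 hours

Set 1130·e^(0.611t) = 37600·e^(0.18t).
e^((0.611 − 0.18)t) = 37600/1130 → e^(0.431·t) = 33.274.
0.431·t = ln(33.274) = 3.5048, so t = 3.5048/0.431 = 8.1318.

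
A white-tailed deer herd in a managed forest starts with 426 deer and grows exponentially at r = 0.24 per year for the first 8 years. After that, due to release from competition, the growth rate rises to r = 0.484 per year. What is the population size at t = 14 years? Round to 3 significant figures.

53000 deer

Phase 1: N(8) = 426·e^(0.24×8) = 426·e^1.92 = 2905.73.
Phase 2 runs for 14 − 8 = 6 years at r = 0.484.
N(14) = 2905.73·e^(0.484×6) = 2905.73·e^2.904 = 53020.8.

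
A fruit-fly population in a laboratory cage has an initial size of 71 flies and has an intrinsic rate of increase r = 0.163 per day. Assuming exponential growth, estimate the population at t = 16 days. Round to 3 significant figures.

964 flies

N(t) = N₀·e^(rt) = 71 × e^(0.163×16) = 71 × e^2.608.
e^2.608 ≈ 13.572, so N ≈ 71 × 13.572 = 963.603.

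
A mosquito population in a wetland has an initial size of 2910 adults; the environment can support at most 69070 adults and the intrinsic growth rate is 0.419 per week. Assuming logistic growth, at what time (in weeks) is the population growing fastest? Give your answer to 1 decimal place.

Logistic growth is fastest at N = K/2 = 34535.
A = (K − N₀)/N₀ = 22.735. Set K/(1 + A·e^(−rt)) = K/2 → A·e^(−rt) = 1.
e^(−0.419t) = 1/22.735 = 0.0439843, so t = ln(22.735)/0.419 = 3.1239/0.419 = 7.4557.

7.5 weeks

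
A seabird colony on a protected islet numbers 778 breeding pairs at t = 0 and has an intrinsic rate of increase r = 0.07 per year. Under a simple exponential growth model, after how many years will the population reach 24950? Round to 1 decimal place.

49.5 years

Set N₀·e^(rt) = 24950: e^(0.07·t) = 24950/778 = 32.069.
0.07·t = ln(32.069) = 3.4679, so t = 3.4679/0.07 = 49.541.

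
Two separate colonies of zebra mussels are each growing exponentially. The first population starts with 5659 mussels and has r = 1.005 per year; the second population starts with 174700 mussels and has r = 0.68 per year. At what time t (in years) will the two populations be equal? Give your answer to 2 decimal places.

Set 5659·e^(1.005t) = 174700·e^(0.68t).
e^((1.005 − 0.68)t) = 174700/5659 → e^(0.325·t) = 30.871.
0.325·t = ln(30.871) = 3.4298, so t = 3.4298/0.325 = 10.553.

10.55 years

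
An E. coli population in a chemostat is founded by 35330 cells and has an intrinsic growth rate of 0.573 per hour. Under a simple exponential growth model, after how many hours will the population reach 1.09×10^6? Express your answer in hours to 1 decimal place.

Set N₀·e^(rt) = 1.09×10^6: e^(0.573·t) = 1.09×10^6/35330 = 30.852.
0.573·t = ln(30.852) = 3.4292, so t = 3.4292/0.573 = 5.9846.

6.0 hours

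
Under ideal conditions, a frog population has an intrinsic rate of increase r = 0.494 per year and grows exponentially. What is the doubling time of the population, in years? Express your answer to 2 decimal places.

1.40 years

Doubling time t_d = ln(2)/r = 0.6931/0.494 = 1.4031.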